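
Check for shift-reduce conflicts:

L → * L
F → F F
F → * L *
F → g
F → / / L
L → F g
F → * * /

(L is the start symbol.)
Augment with L' → L and build the canonical LR(0) collection (I0 = CLOSURE({[L' → . L]}), then GOTO on every symbol after a dot until no new states appear). It has 16 states:
  I0: { [F → . * * /], [F → . * L *], [F → . / / L], [F → . F F], [F → . g], [L → . * L], [L → . F g], [L' → . L] }  — shift
  I1: { [F → * . * /], [F → * . L *], [F → . * * /], [F → . * L *], [F → . / / L], [F → . F F], [F → . g], [L → * . L], [L → . * L], [L → . F g] }  — shift
  I2: { [F → / . / L] }  — shift
  I3: { [F → . * * /], [F → . * L *], [F → . / / L], [F → . F F], [F → . g], [F → F . F], [L → F . g] }  — shift
  I4: { [L' → L .] }  — accept
  I5: { [F → g .] }  — reduce
  I6: { [F → * . * /], [F → * . L *], [F → . * * /], [F → . * L *], [F → . / / L], [F → . F F], [F → . g], [L → . * L], [L → . F g] }  — shift
  I7: { [F → . * * /], [F → . * L *], [F → . / / L], [F → . F F], [F → . g], [F → F . F], [F → F F .] }  — shift, reduce
  I8: { [F → g .], [L → F g .] }  — 2 reduces
  I9: { [F → * * . /], [F → * . * /], [F → * . L *], [F → . * * /], [F → . * L *], [F → . / / L], [F → . F F], [F → . g], [L → * . L], [L → . * L], [L → . F g] }  — shift
  I10: { [F → * L . *] }  — shift
  I11: { [F → * L * .] }  — reduce
  I12: { [F → * * / .], [F → / . / L] }  — shift, reduce
  I13: { [F → * L . *], [L → * L .] }  — shift, reduce
  I14: { [F → . * * /], [F → . * L *], [F → . / / L], [F → . F F], [F → . g], [F → / / . L], [L → . * L], [L → . F g] }  — shift
  I15: { [F → / / L .] }  — reduce

I7 contains reduce item [F → F F .] and shift items [F → . * * /], [F → . * L *], [F → . / / L], [F → . g] — shift-reduce conflict.
I12 contains reduce item [F → * * / .] and shift item [F → / . / L] — shift-reduce conflict.
I13 contains reduce item [L → * L .] and shift item [F → * L . *] — shift-reduce conflict.

Answer: Yes — I7: [F → F F .] vs [F → . * * /]; I12: [F → * * / .] vs [F → / . / L]; I13: [L → * L .] vs [F → * L . *]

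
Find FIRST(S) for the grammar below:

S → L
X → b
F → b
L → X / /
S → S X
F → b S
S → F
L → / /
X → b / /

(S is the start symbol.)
FIRST sets of the other non-terminals involved (by the same procedure, iterated to a fixed point):
  FIRST(L) = { '/', 'b' }
  FIRST(F) = { 'b' }

From S → L:
  - L is a non-terminal: add FIRST(L) \ {ε} = { '/', 'b' }
    L is not nullable, so stop
From S → S X:
  - S is the symbol being defined: contributes nothing new
    S is not nullable, so stop
From S → F:
  - F is a non-terminal: add FIRST(F) \ {ε} = { 'b' }
    F is not nullable, so stop

Collecting: FIRST(S) = { '/', 'b' }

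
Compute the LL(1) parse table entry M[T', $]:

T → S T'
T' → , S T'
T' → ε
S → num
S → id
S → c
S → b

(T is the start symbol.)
T' → ε

To find M[T', $], we find productions for T' where $ is in the predict set (PREDICT(N → α) = (FIRST(α) \ {ε}) ∪ (FOLLOW(N) if α ⇒* ε)).

Relevant sets:
  FOLLOW(T') = { $ }

T' → , S T': PREDICT = { ',' }
T' → ε: PREDICT = { $ }
  $ is in predict set, so this production goes in M[T', $]

M[T', $] = T' → ε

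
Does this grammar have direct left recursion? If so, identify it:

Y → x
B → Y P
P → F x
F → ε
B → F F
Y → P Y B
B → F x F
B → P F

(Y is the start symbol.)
No direct left recursion

Y → x: starts with x
B → Y P: starts with Y
P → F x: starts with F
F → ε: starts with ε
B → F F: starts with F
Y → P Y B: starts with P
B → F x F: starts with F
B → P F: starts with P

No direct left recursion found.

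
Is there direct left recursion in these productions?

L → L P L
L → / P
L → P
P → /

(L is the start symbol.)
Direct left recursion occurs when N → N α for some non-terminal N (the right-hand side begins with the left-hand side itself).

L → L P L: LEFT RECURSIVE (starts with L)
L → / P: starts with '/'
L → P: starts with P
P → /: starts with '/'

The grammar has direct left recursion on: L.

Answer: Yes, L is left-recursive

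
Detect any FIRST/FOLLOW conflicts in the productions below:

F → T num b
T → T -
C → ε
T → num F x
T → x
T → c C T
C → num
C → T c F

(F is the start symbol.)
Nullable non-terminals: C.
FIRST sets used below: FIRST(T) = { 'c', 'num', 'x' }

C: nullable alternative(s) C → ε; FOLLOW(C) = { 'c', 'num', 'x' }
  C → ε: FIRST \ {ε} = { } — this is the only nullable alternative, skip
  C → num: FIRST \ {ε} = { 'num' } — overlaps FOLLOW(C) on { 'num' }: CONFLICT
  C → T c F: FIRST \ {ε} = { 'c', 'num', 'x' } — overlaps FOLLOW(C) on { 'c', 'num', 'x' }: CONFLICT

F, T have no nullable alternative, so no FIRST/FOLLOW check is needed there.

So the grammar has 2 FIRST/FOLLOW conflicts (marked CONFLICT above).

Answer: Yes. C → num with FOLLOW(C) on { 'num' }; C → T c F with FOLLOW(C) on { 'c', 'num', 'x' }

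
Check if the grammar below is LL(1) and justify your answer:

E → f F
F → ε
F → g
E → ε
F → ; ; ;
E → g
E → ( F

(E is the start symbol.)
Yes, the grammar is LL(1).

Relevant sets:
  FOLLOW(E) = { $ }
  FOLLOW(F) = { $ }

For E:
  PREDICT(E → f F) = { 'f' }
  PREDICT(E → ε) = { $ }
  PREDICT(E → g) = { 'g' }
  PREDICT(E → '(' F) = { '(' }
For F:
  PREDICT(F → ε) = { $ }
  PREDICT(F → g) = { 'g' }
  PREDICT(F → ';' ';' ';') = { ';' }

All predict sets are disjoint. The grammar IS LL(1).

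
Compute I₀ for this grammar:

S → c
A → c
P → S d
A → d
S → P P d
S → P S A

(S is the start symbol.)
{ [P → . S d], [S → . P P d], [S → . P S A], [S → . c], [S' → . S] }

First, augment the grammar with S' → S
I₀ = CLOSURE({ [S' → . S] }):
  [S' → . S] has the dot before S: add [S → . c], [S → . P P d], [S → . P S A]
  [S → . P P d] has the dot before P: add [P → . S d]
No further items can be added.

I₀ = { [P → . S d], [S → . P P d], [S → . P S A], [S → . c], [S' → . S] }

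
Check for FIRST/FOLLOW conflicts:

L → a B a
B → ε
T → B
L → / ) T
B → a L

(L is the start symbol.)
Yes. B → a L with FOLLOW(B) on { 'a' }

Nullable non-terminals: B, T.

B: nullable alternative(s) B → ε; FOLLOW(B) = { $, 'a' }
  B → ε: FIRST \ {ε} = { } — this is the only nullable alternative, skip
  B → a L: FIRST \ {ε} = { 'a' } — overlaps FOLLOW(B) on { 'a' }: CONFLICT
T has a nullable alternative but only one production, so nothing to check.

L has no nullable alternative, so no FIRST/FOLLOW check is needed there.

So the grammar has 1 FIRST/FOLLOW conflict (marked CONFLICT above).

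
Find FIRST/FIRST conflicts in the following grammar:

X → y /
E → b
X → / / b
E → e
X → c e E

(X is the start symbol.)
A FIRST/FIRST conflict occurs when two productions N → α and N → β for the same non-terminal have FIRST(α) ∩ FIRST(β) ≠ ∅ (with ε ∈ FIRST of a nullable right-hand side, so two nullable alternatives also conflict).

Productions for X:
  X → y /: FIRST = { 'y' }
  X → / / b: FIRST = { '/' }
  X → c e E: FIRST = { 'c' }
Productions for E:
  E → b: FIRST = { 'b' }
  E → e: FIRST = { 'e' }

All alternatives of each non-terminal have pairwise disjoint FIRST sets.

Answer: No FIRST/FIRST conflicts.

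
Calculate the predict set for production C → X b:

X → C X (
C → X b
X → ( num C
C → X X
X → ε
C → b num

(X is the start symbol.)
PREDICT(C → X b) = (FIRST(RHS) \ {ε}) ∪ (FOLLOW(C) if ε ∈ FIRST(RHS), i.e. RHS ⇒* ε)
FIRST(X) = { '(', 'b', ε }
FIRST(X b) = { '(', 'b' }
ε ∉ FIRST(X b), so FOLLOW(C) is not added.
PREDICT(C → X b) = { '(', 'b' }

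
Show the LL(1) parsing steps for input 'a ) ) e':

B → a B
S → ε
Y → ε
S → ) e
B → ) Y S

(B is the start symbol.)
Stack is shown with the top on the left.

Stack    Input      Action
--------------------------
B $      a ) ) e $  output B → a B
a B $    a ) ) e $  match 'a'
B $      ) ) e $    output B → ) Y S
) Y S $  ) ) e $    match ')'
Y S $    ) e $      output Y → ε
S $      ) e $      output S → ) e
) e $    ) e $      match ')'
e $      e $        match 'e'
$        $          accept

The string is accepted.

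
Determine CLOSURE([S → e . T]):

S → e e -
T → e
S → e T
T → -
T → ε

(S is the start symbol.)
{ [S → e . T], [T → . -], [T → . e], [T → .] }

To compute CLOSURE, for each item [A → α.Bβ] where B is a non-terminal, add [B → .γ] for all productions B → γ; repeat for the newly added items until nothing changes.

Start with: [S → e . T]
  [S → e . T] has the dot before T: add [T → . e], [T → . -], [T → .]
No further items can be added.

CLOSURE = { [S → e . T], [T → . -], [T → . e], [T → .] }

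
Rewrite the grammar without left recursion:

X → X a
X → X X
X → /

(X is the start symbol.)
X → / X'
X' → a X'
X' → X X'
X' → ε

X is directly left-recursive. The standard transformation for
  A → A α₁ | ... | A α_m | β₁ | ... | β_n
is
  A  → β₁ A' | ... | β_n A'
  A' → α₁ A' | ... | α_m A' | ε

X → / becomes X → / X'
X → X a becomes X' → a X'
X → X X becomes X' → X X'
Add X' → ε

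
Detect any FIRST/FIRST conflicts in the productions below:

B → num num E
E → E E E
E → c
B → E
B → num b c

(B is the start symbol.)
FIRST sets of the non-terminals at (or reachable through a nullable prefix from) the front of some alternative:
  FIRST(E) = { 'c' }

Productions for B:
  B → num num E: FIRST = { 'num' }
  B → E: FIRST = { 'c' }
  B → num b c: FIRST = { 'num' }
Productions for E:
  E → E E E: FIRST = { 'c' }
  E → c: FIRST = { 'c' }

Conflict for B: B → num num E and B → num b c
  Overlap: { 'num' }
Conflict for E: E → E E E and E → c
  Overlap: { 'c' }

Answer: Yes. B → num num E / B → num b c on { 'num' }; E → E E E / E → c on { 'c' }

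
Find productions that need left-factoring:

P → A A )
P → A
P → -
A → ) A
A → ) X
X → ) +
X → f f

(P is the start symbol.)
Yes, P has productions with common prefix 'A'; A has productions with common prefix ')'

Left-factoring is needed when two productions for the same non-terminal
share a common prefix on the right-hand side.

Productions for P:
  P → A A )
  P → A
  P → -
Productions for A:
  A → ) A
  A → ) X
Productions for X:
  X → ) +
  X → f f

Found common prefix 'A' in productions for P
Found common prefix ')' in productions for A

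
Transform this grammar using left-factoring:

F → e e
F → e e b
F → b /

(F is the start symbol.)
F → e e F'
F' → ε
F' → b
F → b /

Left-factoring transforms A → αβ₁ | αβ₂ into A → αA' and A' → β₁ | β₂
(α is the longest common prefix among the alternatives). Repeat until
no nonterminal has two alternatives with a common prefix.

Round 1: F has alternatives sharing prefix 'e e'. Introduce F': F → e e F'
  Add: F' → ε
  Add: F' → b

No remaining common prefixes — done.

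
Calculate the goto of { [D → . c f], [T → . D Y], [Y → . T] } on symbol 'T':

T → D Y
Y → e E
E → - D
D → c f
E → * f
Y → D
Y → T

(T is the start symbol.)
GOTO(I, 'T') = CLOSURE({ [A → αX.β] : [A → α.Xβ] ∈ I, X = 'T' })

Items with dot before 'T', with the dot advanced:
  [Y → . T] → [Y → T .]
Closure adds nothing (no advanced item has the dot before a non-terminal).

GOTO = { [Y → T .] }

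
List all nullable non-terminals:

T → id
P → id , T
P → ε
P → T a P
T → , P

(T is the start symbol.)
ε-productions: P → ε
So P is immediately nullable.
No further non-terminal can be added: every production for the remaining non-terminals contains a terminal or a non-nullable non-terminal.
Nullable = { 'P' }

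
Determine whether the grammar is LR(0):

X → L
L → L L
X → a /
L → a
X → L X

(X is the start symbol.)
A grammar is LR(0) if no state in the canonical LR(0) collection has:
  - both a shift item (dot before a terminal) and a complete item (shift-reduce conflict), or
  - two or more complete items (reduce-reduce conflict; the accept item [X' → X .] counts as a complete item here).

Augment with X' → X and build the canonical LR(0) collection (I0 = CLOSURE({[X' → . X]}), then GOTO on every symbol after a dot until no new states appear). It has 7 states:
  I0: { [L → . L L], [L → . a], [X → . L X], [X → . L], [X → . a /], [X' → . X] }  — shift
  I1: { [L → . L L], [L → . a], [L → L . L], [X → . L X], [X → . L], [X → . a /], [X → L . X], [X → L .] }  — shift, reduce
  I2: { [X' → X .] }  — accept
  I3: { [L → a .], [X → a . /] }  — shift, reduce
  I4: { [X → a / .] }  — reduce
  I5: { [L → . L L], [L → . a], [L → L . L], [L → L L .], [X → . L X], [X → . L], [X → . a /], [X → L . X], [X → L .] }  — shift, 2 reduces
  I6: { [X → L X .] }  — reduce

Conflict in state I1:
  Shift-reduce conflict between [X → L .] and [L → . a]
So the grammar is NOT LR(0).

Answer: No. Shift-reduce conflict between [X → L .] and [L → . a]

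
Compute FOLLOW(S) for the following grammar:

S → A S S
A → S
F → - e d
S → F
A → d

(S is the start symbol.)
{ $, '-', 'd' }

To compute FOLLOW(S), find every occurrence of S on a right-hand side N → α S β: add FIRST(β) \ {ε}, and if β is empty or nullable also add FOLLOW(N). Iterate to a fixed point.

S is the start symbol, so $ ∈ FOLLOW(S).
In S → A S S: S is followed by S, add FIRST(S) \ {ε} = { '-', 'd' }
In S → A S S: S is at the end; this adds FOLLOW(S) to itself — nothing new
In A → S: S is at the end, add FOLLOW(A)

The FOLLOW sets referred to above (computed the same way, to a fixed point):
  FOLLOW(A) = { '-', 'd' }

Taking the union: FOLLOW(S) = { $, '-', 'd' }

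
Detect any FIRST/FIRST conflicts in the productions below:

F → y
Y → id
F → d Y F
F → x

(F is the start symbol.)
No FIRST/FIRST conflicts.

Productions for F:
  F → y: FIRST = { 'y' }
  F → d Y F: FIRST = { 'd' }
  F → x: FIRST = { 'x' }
Y has only one production, so no FIRST/FIRST conflict is possible there.

All alternatives of each non-terminal have pairwise disjoint FIRST sets.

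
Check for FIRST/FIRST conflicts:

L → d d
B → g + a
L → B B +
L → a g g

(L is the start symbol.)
No FIRST/FIRST conflicts.

A FIRST/FIRST conflict occurs when two productions N → α and N → β for the same non-terminal have FIRST(α) ∩ FIRST(β) ≠ ∅ (with ε ∈ FIRST of a nullable right-hand side, so two nullable alternatives also conflict).

FIRST sets of the non-terminals at (or reachable through a nullable prefix from) the front of some alternative:
  FIRST(B) = { 'g' }

Productions for L:
  L → d d: FIRST = { 'd' }
  L → B B +: FIRST = { 'g' }
  L → a g g: FIRST = { 'a' }
B has only one production, so no FIRST/FIRST conflict is possible there.

All alternatives of each non-terminal have pairwise disjoint FIRST sets.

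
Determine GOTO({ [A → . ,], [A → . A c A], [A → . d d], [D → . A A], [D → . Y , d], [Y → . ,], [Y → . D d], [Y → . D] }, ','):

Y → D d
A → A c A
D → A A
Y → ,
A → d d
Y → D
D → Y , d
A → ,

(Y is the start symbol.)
GOTO(I, ',') = CLOSURE({ [A → αX.β] : [A → α.Xβ] ∈ I, X = ',' })

Items with dot before ',', with the dot advanced:
  [A → . ,] → [A → , .]
  [Y → . ,] → [Y → , .]
Closure adds nothing (no advanced item has the dot before a non-terminal).

GOTO = { [A → , .], [Y → , .] }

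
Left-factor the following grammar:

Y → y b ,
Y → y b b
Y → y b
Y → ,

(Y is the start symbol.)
Left-factoring transforms A → αβ₁ | αβ₂ into A → αA' and A' → β₁ | β₂
(α is the longest common prefix among the alternatives). Repeat until
no nonterminal has two alternatives with a common prefix.

Round 1: Y has alternatives sharing prefix 'y b'. Introduce Y': Y → y b Y'
  Add: Y' → ,
  Add: Y' → b
  Add: Y' → ε

No remaining common prefixes — done.

Resulting grammar:
Y → y b Y'
Y' → ,
Y' → b
Y' → ε
Y → ,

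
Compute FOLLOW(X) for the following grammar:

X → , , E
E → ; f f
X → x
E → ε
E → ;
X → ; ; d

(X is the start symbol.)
X is the start symbol, so $ ∈ FOLLOW(X).
X does not occur on any right-hand side.

Taking the union: FOLLOW(X) = { $ }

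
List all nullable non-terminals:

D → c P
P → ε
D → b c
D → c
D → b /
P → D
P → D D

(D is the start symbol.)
A non-terminal is nullable if it can derive ε (the empty string): either it has an ε-production, or it has a production whose right-hand side consists entirely of nullable non-terminals.

ε-productions: P → ε
So P is immediately nullable.
No further non-terminal can be added: every production for the remaining non-terminals contains a terminal or a non-nullable non-terminal.
Nullable = { 'P' }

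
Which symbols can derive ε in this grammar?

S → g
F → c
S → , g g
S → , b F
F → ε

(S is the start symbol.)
A non-terminal is nullable if it can derive ε (the empty string): either it has an ε-production, or it has a production whose right-hand side consists entirely of nullable non-terminals.

ε-productions: F → ε
So F is immediately nullable.
No further non-terminal can be added: every production for the remaining non-terminals contains a terminal or a non-nullable non-terminal.
Nullable = { 'F' }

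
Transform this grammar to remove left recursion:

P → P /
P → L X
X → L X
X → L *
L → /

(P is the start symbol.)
P is directly left-recursive. The standard transformation for
  A → A α₁ | ... | A α_m | β₁ | ... | β_n
is
  A  → β₁ A' | ... | β_n A'
  A' → α₁ A' | ... | α_m A' | ε

P → L X becomes P → L X P'
P → P / becomes P' → / P'
Add P' → ε

Productions for other non-terminals are unchanged:
  X → L X
  X → L *
  L → /

Resulting grammar:
P → L X P'
P' → / P'
P' → ε
X → L X
X → L *
L → /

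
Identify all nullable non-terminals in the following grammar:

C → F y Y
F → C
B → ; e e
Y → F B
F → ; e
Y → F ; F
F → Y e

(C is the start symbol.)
None

There are no ε-productions, so no non-terminal can derive ε.
No non-terminals are nullable.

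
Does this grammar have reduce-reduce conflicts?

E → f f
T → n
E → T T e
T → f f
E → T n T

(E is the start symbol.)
A reduce-reduce conflict occurs when an LR(0) state has two complete items [A → α .] and [B → β .] — both call for a reduction, and with no lookahead the parser cannot choose between them.

Augment with E' → E and build the canonical LR(0) collection (I0 = CLOSURE({[E' → . E]}), then GOTO on every symbol after a dot until no new states appear). It has 12 states:
  I0: { [E → . T T e], [E → . T n T], [E → . f f], [E' → . E], [T → . f f], [T → . n] }  — shift
  I1: { [E' → E .] }  — accept
  I2: { [E → T . T e], [E → T . n T], [T → . f f], [T → . n] }  — shift
  I3: { [E → f . f], [T → f . f] }  — shift
  I4: { [T → n .] }  — reduce
  I5: { [E → f f .], [T → f f .] }  — 2 reduces
  I6: { [E → T T . e] }  — shift
  I7: { [T → f . f] }  — shift
  I8: { [E → T n . T], [T → . f f], [T → . n], [T → n .] }  — shift, reduce
  I9: { [E → T n T .] }  — reduce
  I10: { [T → f f .] }  — reduce
  I11: { [E → T T e .] }  — reduce

I5 contains complete items [E → f f .], [T → f f .] — reduce-reduce conflict.

Answer: Yes — I5: [E → f f .] vs [T → f f .]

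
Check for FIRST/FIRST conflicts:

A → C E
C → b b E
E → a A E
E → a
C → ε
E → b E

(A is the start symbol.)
A FIRST/FIRST conflict occurs when two productions N → α and N → β for the same non-terminal have FIRST(α) ∩ FIRST(β) ≠ ∅ (with ε ∈ FIRST of a nullable right-hand side, so two nullable alternatives also conflict).

Productions for C:
  C → b b E: FIRST = { 'b' }
  C → ε: FIRST = { ε }
Productions for E:
  E → a A E: FIRST = { 'a' }
  E → a: FIRST = { 'a' }
  E → b E: FIRST = { 'b' }
A has only one production, so no FIRST/FIRST conflict is possible there.

Conflict for E: E → a A E and E → a
  Overlap: { 'a' }

Answer: Yes. E → a A E / E → a on { 'a' }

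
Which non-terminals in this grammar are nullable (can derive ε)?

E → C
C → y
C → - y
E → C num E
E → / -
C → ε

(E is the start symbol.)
A non-terminal is nullable if it can derive ε (the empty string): either it has an ε-production, or it has a production whose right-hand side consists entirely of nullable non-terminals.

ε-productions: C → ε
So C is immediately nullable.
E → C: every symbol on the right is nullable, so E is nullable too.
Every non-terminal is now nullable.
Nullable = { 'C', 'E' }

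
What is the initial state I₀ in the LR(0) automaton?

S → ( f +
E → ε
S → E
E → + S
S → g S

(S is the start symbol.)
First, augment the grammar with S' → S
I₀ = CLOSURE({ [S' → . S] }):
  [S' → . S] has the dot before S: add [S → . ( f +], [S → . E], [S → . g S]
  [S → . E] has the dot before E: add [E → .], [E → . + S]
No further items can be added.

I₀ = { [E → . + S], [E → .], [S → . ( f +], [S → . E], [S → . g S], [S' → . S] }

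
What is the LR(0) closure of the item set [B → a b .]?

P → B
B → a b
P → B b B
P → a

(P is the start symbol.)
{ [B → a b .] }

Start with: [B → a b .]
The dot is at the end, so nothing is added.

CLOSURE = { [B → a b .] }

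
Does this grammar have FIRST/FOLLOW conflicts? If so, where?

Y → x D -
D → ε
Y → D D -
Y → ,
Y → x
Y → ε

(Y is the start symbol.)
Nullable non-terminals: D, Y.
FIRST sets used below: FIRST(D) = { ε }
D has a nullable alternative but only one production, so nothing to check.

Y: nullable alternative(s) Y → ε; FOLLOW(Y) = { $ }
  Y → x D -: FIRST \ {ε} = { 'x' } — disjoint from FOLLOW(Y)
  Y → D D -: FIRST \ {ε} = { '-' } — disjoint from FOLLOW(Y)
  Y → ,: FIRST \ {ε} = { ',' } — disjoint from FOLLOW(Y)
  Y → x: FIRST \ {ε} = { 'x' } — disjoint from FOLLOW(Y)
  Y → ε: FIRST \ {ε} = { } — this is the only nullable alternative, skip

No FIRST/FOLLOW conflicts found.

Answer: No FIRST/FOLLOW conflicts.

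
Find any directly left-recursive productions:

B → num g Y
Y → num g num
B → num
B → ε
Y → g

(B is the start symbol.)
B → num g Y: starts with num
Y → num g num: starts with num
B → num: starts with num
B → ε: starts with ε
Y → g: starts with g

No direct left recursion found.

Answer: No direct left recursion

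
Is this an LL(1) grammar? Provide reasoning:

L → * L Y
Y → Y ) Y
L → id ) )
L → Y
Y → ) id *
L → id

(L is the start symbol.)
A grammar is LL(1) if for each non-terminal N with multiple productions, the predict sets of those productions are pairwise disjoint, where PREDICT(N → α) = (FIRST(α) \ {ε}) ∪ (FOLLOW(N) if α ⇒* ε).

Relevant sets:
  FIRST(Y) = { ')' }

For L:
  PREDICT(L → '*' L Y) = { '*' }
  PREDICT(L → id ')' ')') = { 'id' }
  PREDICT(L → Y) = { ')' }
  PREDICT(L → id) = { 'id' }
For Y:
  PREDICT(Y → Y ')' Y) = { ')' }
  PREDICT(Y → ')' id '*') = { ')' }

Conflict found: Predict set conflict for L: { 'id' }
The grammar is NOT LL(1).

Answer: No. Predict set conflict for L: { 'id' }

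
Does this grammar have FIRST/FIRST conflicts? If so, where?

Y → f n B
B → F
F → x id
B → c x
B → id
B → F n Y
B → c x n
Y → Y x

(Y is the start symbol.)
Yes. Y → f n B / Y → Y x on { 'f' }; B → F / B → F n Y on { 'x' }; B → c x / B → c x n on { 'c' }

A FIRST/FIRST conflict occurs when two productions N → α and N → β for the same non-terminal have FIRST(α) ∩ FIRST(β) ≠ ∅ (with ε ∈ FIRST of a nullable right-hand side, so two nullable alternatives also conflict).

FIRST sets of the non-terminals at (or reachable through a nullable prefix from) the front of some alternative:
  FIRST(Y) = { 'f' }
  FIRST(F) = { 'x' }

Productions for Y:
  Y → f n B: FIRST = { 'f' }
  Y → Y x: FIRST = { 'f' }
Productions for B:
  B → F: FIRST = { 'x' }
  B → c x: FIRST = { 'c' }
  B → id: FIRST = { 'id' }
  B → F n Y: FIRST = { 'x' }
  B → c x n: FIRST = { 'c' }
F has only one production, so no FIRST/FIRST conflict is possible there.

Conflict for Y: Y → f n B and Y → Y x
  Overlap: { 'f' }
Conflict for B: B → F and B → F n Y
  Overlap: { 'x' }
Conflict for B: B → c x and B → c x n
  Overlap: { 'c' }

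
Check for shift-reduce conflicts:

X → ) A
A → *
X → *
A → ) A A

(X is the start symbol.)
A shift-reduce conflict occurs when an LR(0) state has both:
  - a complete (reduce) item [A → α .] (dot at the end), and
  - a shift item [B → β . c γ] (dot before a terminal).

Augment with X' → X and build the canonical LR(0) collection (I0 = CLOSURE({[X' → . X]}), then GOTO on every symbol after a dot until no new states appear). It has 9 states:
  I0: { [X → . ) A], [X → . *], [X' → . X] }  — shift
  I1: { [A → . ) A A], [A → . *], [X → ) . A] }  — shift
  I2: { [X → * .] }  — reduce
  I3: { [X' → X .] }  — accept
  I4: { [A → ) . A A], [A → . ) A A], [A → . *] }  — shift
  I5: { [A → * .] }  — reduce
  I6: { [X → ) A .] }  — reduce
  I7: { [A → ) A . A], [A → . ) A A], [A → . *] }  — shift
  I8: { [A → ) A A .] }  — reduce

No state contains both a complete item and a shift item.

Answer: No shift-reduce conflicts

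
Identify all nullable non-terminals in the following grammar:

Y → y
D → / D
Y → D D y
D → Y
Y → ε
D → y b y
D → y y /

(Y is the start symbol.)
{ 'D', 'Y' }

ε-productions: Y → ε
So Y is immediately nullable.
D → Y: every symbol on the right is nullable, so D is nullable too.
Every non-terminal is now nullable.
Nullable = { 'D', 'Y' }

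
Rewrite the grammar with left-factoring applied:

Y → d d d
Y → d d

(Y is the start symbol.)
Y → d d Y'
Y' → d
Y' → ε

Left-factoring transforms A → αβ₁ | αβ₂ into A → αA' and A' → β₁ | β₂
(α is the longest common prefix among the alternatives). Repeat until
no nonterminal has two alternatives with a common prefix.

Round 1: Y has alternatives sharing prefix 'd d'. Introduce Y': Y → d d Y'
  Add: Y' → d
  Add: Y' → ε

No remaining common prefixes — done.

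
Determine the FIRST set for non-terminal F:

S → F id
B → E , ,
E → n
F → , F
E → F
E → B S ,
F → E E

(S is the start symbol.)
{ ',', 'n' }

FIRST sets of the other non-terminals involved (by the same procedure, iterated to a fixed point):
  FIRST(E) = { ',', 'n' }

From F → , F:
  - ',' is a terminal: add ',' and stop
From F → E E:
  - E is a non-terminal: add FIRST(E) \ {ε} = { ',', 'n' }
    E is not nullable, so stop

Collecting: FIRST(F) = { ',', 'n' }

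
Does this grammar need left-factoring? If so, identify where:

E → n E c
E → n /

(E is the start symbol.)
Yes, E has productions with common prefix 'n'

Left-factoring is needed when two productions for the same non-terminal
share a common prefix on the right-hand side.

Productions for E:
  E → n E c
  E → n /

Found common prefix 'n' in productions for E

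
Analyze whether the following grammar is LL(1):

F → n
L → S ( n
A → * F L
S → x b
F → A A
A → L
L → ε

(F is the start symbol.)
A grammar is LL(1) if for each non-terminal N with multiple productions, the predict sets of those productions are pairwise disjoint, where PREDICT(N → α) = (FIRST(α) \ {ε}) ∪ (FOLLOW(N) if α ⇒* ε).

Relevant sets:
  FIRST(A) = { '*', 'x', ε }
  FIRST(S) = { 'x' }
  FIRST(L) = { 'x', ε }
  FOLLOW(F) = { $, '*', 'x' }
  FOLLOW(L) = { $, '*', 'x' }
  FOLLOW(A) = { $, '*', 'x' }

For F:
  PREDICT(F → n) = { 'n' }
  PREDICT(F → A A) = { $, '*', 'x' }
For L:
  PREDICT(L → S '(' n) = { 'x' }
  PREDICT(L → ε) = { $, '*', 'x' }
For A:
  PREDICT(A → '*' F L) = { '*' }
  PREDICT(A → L) = { $, '*', 'x' }
S has a single production, so nothing to check there.

Conflict found: Predict set conflict for L: { 'x' }
The grammar is NOT LL(1).

Answer: No. Predict set conflict for L: { 'x' }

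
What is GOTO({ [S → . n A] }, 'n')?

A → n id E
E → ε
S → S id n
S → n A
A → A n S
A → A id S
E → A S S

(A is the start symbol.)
{ [A → . A id S], [A → . A n S], [A → . n id E], [S → n . A] }

GOTO(I, 'n') = CLOSURE({ [A → αX.β] : [A → α.Xβ] ∈ I, X = 'n' })

Items with dot before 'n', with the dot advanced:
  [S → . n A] → [S → n . A]
Closure of the advanced items:
  [S → n . A] has the dot before A: add [A → . n id E], [A → . A n S], [A → . A id S]

GOTO = { [A → . A id S], [A → . A n S], [A → . n id E], [S → n . A] }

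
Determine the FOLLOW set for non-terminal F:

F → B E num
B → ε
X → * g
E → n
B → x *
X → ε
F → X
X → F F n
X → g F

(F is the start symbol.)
To compute FOLLOW(F), find every occurrence of F on a right-hand side N → α F β: add FIRST(β) \ {ε}, and if β is empty or nullable also add FOLLOW(N). Iterate to a fixed point.

F is the start symbol, so $ ∈ FOLLOW(F).
In X → F F n: F is followed by F n, add FIRST(F n) \ {ε} = { '*', 'g', 'n', 'x' }
In X → F F n: F is followed by n, add FIRST(n) \ {ε} = { 'n' }
In X → g F: F is at the end, add FOLLOW(X)

The FOLLOW sets referred to above (computed the same way, to a fixed point):
  FOLLOW(X) = { $, '*', 'g', 'n', 'x' }

Taking the union: FOLLOW(F) = { $, '*', 'g', 'n', 'x' }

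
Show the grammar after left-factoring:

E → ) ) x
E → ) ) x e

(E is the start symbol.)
Left-factoring transforms A → αβ₁ | αβ₂ into A → αA' and A' → β₁ | β₂
(α is the longest common prefix among the alternatives). Repeat until
no nonterminal has two alternatives with a common prefix.

Round 1: E has alternatives sharing prefix ') ) x'. Introduce E': E → ) ) x E'
  Add: E' → ε
  Add: E' → e

No remaining common prefixes — done.

Resulting grammar:
E → ) ) x E'
E' → ε
E' → e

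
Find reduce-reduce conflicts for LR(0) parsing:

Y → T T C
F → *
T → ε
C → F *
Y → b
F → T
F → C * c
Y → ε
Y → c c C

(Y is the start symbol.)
Yes — I0: [T → .] vs [Y → .]

Augment with Y' → Y and build the canonical LR(0) collection (I0 = CLOSURE({[Y' → . Y]}), then GOTO on every symbol after a dot until no new states appear). It has 15 states:
  I0: { [T → .], [Y → . T T C], [Y → . b], [Y → . c c C], [Y → .], [Y' → . Y] }  — shift, 2 reduces
  I1: { [T → .], [Y → T . T C] }  — reduce
  I2: { [Y' → Y .] }  — accept
  I3: { [Y → b .] }  — reduce
  I4: { [Y → c . c C] }  — shift
  I5: { [C → . F *], [F → . *], [F → . C * c], [F → . T], [T → .], [Y → c c . C] }  — shift, reduce
  I6: { [F → * .] }  — reduce
  I7: { [F → C . * c], [Y → c c C .] }  — shift, reduce
  I8: { [C → F . *] }  — shift
  I9: { [F → T .] }  — reduce
  I10: { [C → F * .] }  — reduce
  I11: { [F → C * . c] }  — shift
  I12: { [F → C * c .] }  — reduce
  I13: { [C → . F *], [F → . *], [F → . C * c], [F → . T], [T → .], [Y → T T . C] }  — shift, reduce
  I14: { [F → C . * c], [Y → T T C .] }  — shift, reduce

I0 contains complete items [T → .], [Y → .] — reduce-reduce conflict.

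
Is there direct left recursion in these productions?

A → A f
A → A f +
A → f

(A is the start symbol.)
A → A f: LEFT RECURSIVE (starts with A)
A → A f +: LEFT RECURSIVE (starts with A)
A → f: starts with f

The grammar has direct left recursion on: A.

Answer: Yes, A is left-recursive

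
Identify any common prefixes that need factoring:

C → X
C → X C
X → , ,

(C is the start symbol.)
Left-factoring is needed when two productions for the same non-terminal
share a common prefix on the right-hand side.

Productions for C:
  C → X
  C → X C

Found common prefix 'X' in productions for C

Answer: Yes, C has productions with common prefix 'X'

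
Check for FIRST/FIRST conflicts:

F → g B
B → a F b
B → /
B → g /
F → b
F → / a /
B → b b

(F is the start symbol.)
No FIRST/FIRST conflicts.

Productions for F:
  F → g B: FIRST = { 'g' }
  F → b: FIRST = { 'b' }
  F → / a /: FIRST = { '/' }
Productions for B:
  B → a F b: FIRST = { 'a' }
  B → /: FIRST = { '/' }
  B → g /: FIRST = { 'g' }
  B → b b: FIRST = { 'b' }

All alternatives of each non-terminal have pairwise disjoint FIRST sets.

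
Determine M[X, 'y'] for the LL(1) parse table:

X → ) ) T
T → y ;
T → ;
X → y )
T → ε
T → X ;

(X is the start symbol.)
To find M[X, 'y'], we find productions for X where 'y' is in the predict set (PREDICT(N → α) = (FIRST(α) \ {ε}) ∪ (FOLLOW(N) if α ⇒* ε)).

X → ) ) T: PREDICT = { ')' }
X → y ): PREDICT = { 'y' }
  'y' is in predict set, so this production goes in M[X, 'y']

M[X, 'y'] = X → y )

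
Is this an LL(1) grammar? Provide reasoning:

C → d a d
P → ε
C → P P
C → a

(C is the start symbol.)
Yes, the grammar is LL(1).

A grammar is LL(1) if for each non-terminal N with multiple productions, the predict sets of those productions are pairwise disjoint, where PREDICT(N → α) = (FIRST(α) \ {ε}) ∪ (FOLLOW(N) if α ⇒* ε).

Relevant sets:
  FIRST(P) = { ε }
  FOLLOW(C) = { $ }

For C:
  PREDICT(C → d a d) = { 'd' }
  PREDICT(C → P P) = { $ }
  PREDICT(C → a) = { 'a' }
P has a single production, so nothing to check there.

All predict sets are disjoint. The grammar IS LL(1).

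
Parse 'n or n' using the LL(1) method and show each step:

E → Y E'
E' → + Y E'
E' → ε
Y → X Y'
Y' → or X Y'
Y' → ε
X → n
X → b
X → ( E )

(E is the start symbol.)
LL(1) parsing maintains a stack (initially the start symbol over $) and the input. At each step: if the stack top is a terminal, match it against the current input token; if it is a non-terminal N, replace it with the RHS of M[N, lookahead] (the unique production whose predict set contains the lookahead).

Stack is shown with the top on the left.

Stack         Input     Action
------------------------------
E $           n or n $  output E → Y E'
Y E' $        n or n $  output Y → X Y'
X Y' E' $     n or n $  output X → n
n Y' E' $     n or n $  match 'n'
Y' E' $       or n $    output Y' → or X Y'
or X Y' E' $  or n $    match 'or'
X Y' E' $     n $       output X → n
n Y' E' $     n $       match 'n'
Y' E' $       $         output Y' → ε
E' $          $         output E' → ε
$             $         accept

The string is accepted.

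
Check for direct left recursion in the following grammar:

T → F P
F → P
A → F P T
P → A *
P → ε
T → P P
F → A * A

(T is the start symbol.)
No direct left recursion

Direct left recursion occurs when N → N α for some non-terminal N (the right-hand side begins with the left-hand side itself).

T → F P: starts with F
F → P: starts with P
A → F P T: starts with F
P → A *: starts with A
P → ε: starts with ε
T → P P: starts with P
F → A * A: starts with A

No direct left recursion found.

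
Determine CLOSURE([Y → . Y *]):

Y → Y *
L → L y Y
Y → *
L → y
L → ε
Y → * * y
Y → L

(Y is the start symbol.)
To compute CLOSURE, for each item [A → α.Bβ] where B is a non-terminal, add [B → .γ] for all productions B → γ; repeat for the newly added items until nothing changes.

Start with: [Y → . Y *]
  [Y → . Y *] has the dot before Y: add [Y → . *], [Y → . * * y], [Y → . L]
  [Y → . L] has the dot before L: add [L → . L y Y], [L → . y], [L → .]
No further items can be added.

CLOSURE = { [L → . L y Y], [L → . y], [L → .], [Y → . * * y], [Y → . *], [Y → . L], [Y → . Y *] }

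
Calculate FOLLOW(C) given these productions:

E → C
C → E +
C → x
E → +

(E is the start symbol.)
{ $, '+' }

In E → C: C is at the end, add FOLLOW(E)

The FOLLOW sets referred to above (computed the same way, to a fixed point):
  FOLLOW(E) = { $, '+' }

Taking the union: FOLLOW(C) = { $, '+' }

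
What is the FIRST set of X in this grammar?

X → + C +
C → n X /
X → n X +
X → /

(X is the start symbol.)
{ '+', '/', 'n' }

To compute FIRST(X), examine every production with X on the left-hand side, reading each right-hand side left to right until a non-nullable symbol is reached.

From X → + C +:
  - '+' is a terminal: add '+' and stop
From X → n X +:
  - n is a terminal: add 'n' and stop
From X → /:
  - '/' is a terminal: add '/' and stop

Collecting: FIRST(X) = { '+', '/', 'n' }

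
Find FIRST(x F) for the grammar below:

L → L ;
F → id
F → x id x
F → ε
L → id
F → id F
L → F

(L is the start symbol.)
{ 'x' }

To compute FIRST(x F), process the symbols left to right:
Symbol x is a terminal. Add 'x' and stop.
FIRST(x F) = { 'x' }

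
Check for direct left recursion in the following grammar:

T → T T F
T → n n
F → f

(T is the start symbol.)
Yes, T is left-recursive

Direct left recursion occurs when N → N α for some non-terminal N (the right-hand side begins with the left-hand side itself).

T → T T F: LEFT RECURSIVE (starts with T)
T → n n: starts with n
F → f: starts with f

The grammar has direct left recursion on: T.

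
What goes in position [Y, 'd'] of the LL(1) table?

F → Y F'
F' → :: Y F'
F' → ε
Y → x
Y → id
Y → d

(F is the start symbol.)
Y → d

To find M[Y, 'd'], we find productions for Y where 'd' is in the predict set (PREDICT(N → α) = (FIRST(α) \ {ε}) ∪ (FOLLOW(N) if α ⇒* ε)).

Y → x: PREDICT = { 'x' }
Y → id: PREDICT = { 'id' }
Y → d: PREDICT = { 'd' }
  'd' is in predict set, so this production goes in M[Y, 'd']

M[Y, 'd'] = Y → d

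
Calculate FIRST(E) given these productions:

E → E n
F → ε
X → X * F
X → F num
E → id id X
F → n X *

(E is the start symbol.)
To compute FIRST(E), examine every production with E on the left-hand side, reading each right-hand side left to right until a non-nullable symbol is reached.

From E → E n:
  - E is the symbol being defined: contributes nothing new
    E is not nullable, so stop
From E → id id X:
  - id is a terminal: add 'id' and stop

Collecting: FIRST(E) = { 'id' }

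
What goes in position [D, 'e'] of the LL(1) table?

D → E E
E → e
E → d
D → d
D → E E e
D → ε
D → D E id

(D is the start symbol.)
To find M[D, 'e'], we find productions for D where 'e' is in the predict set (PREDICT(N → α) = (FIRST(α) \ {ε}) ∪ (FOLLOW(N) if α ⇒* ε)).

Relevant sets:
  FIRST(E) = { 'd', 'e' }
  FIRST(D) = { 'd', 'e', ε }
  FOLLOW(D) = { $, 'd', 'e' }

D → E E: PREDICT = { 'd', 'e' }
  'e' is in predict set, so this production goes in M[D, 'e']
D → d: PREDICT = { 'd' }
D → E E e: PREDICT = { 'd', 'e' }
  'e' is in predict set, so this production goes in M[D, 'e']
D → ε: PREDICT = { $, 'd', 'e' }
  'e' is in predict set, so this production goes in M[D, 'e']
D → D E id: PREDICT = { 'd', 'e' }
  'e' is in predict set, so this production goes in M[D, 'e']

M[D, 'e'] = D → E E, D → E E e, D → ε, D → D E id  (a multiply-defined cell — the grammar is not LL(1))

Answer: D → E E, D → E E e, D → ε, D → D E id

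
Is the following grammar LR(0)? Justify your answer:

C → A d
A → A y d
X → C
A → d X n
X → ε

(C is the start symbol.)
No. Shift-reduce conflict between [X → .] and [A → . d X n]

A grammar is LR(0) if no state in the canonical LR(0) collection has:
  - both a shift item (dot before a terminal) and a complete item (shift-reduce conflict), or
  - two or more complete items (reduce-reduce conflict; the accept item [C' → C .] counts as a complete item here).

Augment with C' → C and build the canonical LR(0) collection (I0 = CLOSURE({[C' → . C]}), then GOTO on every symbol after a dot until no new states appear). It has 10 states:
  I0: { [A → . A y d], [A → . d X n], [C → . A d], [C' → . C] }  — shift
  I1: { [A → A . y d], [C → A . d] }  — shift
  I2: { [C' → C .] }  — accept
  I3: { [A → . A y d], [A → . d X n], [A → d . X n], [C → . A d], [X → . C], [X → .] }  — shift, reduce
  I4: { [X → C .] }  — reduce
  I5: { [A → d X . n] }  — shift
  I6: { [A → d X n .] }  — reduce
  I7: { [C → A d .] }  — reduce
  I8: { [A → A y . d] }  — shift
  I9: { [A → A y d .] }  — reduce

Conflict in state I3:
  Shift-reduce conflict between [X → .] and [A → . d X n]
So the grammar is NOT LR(0).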